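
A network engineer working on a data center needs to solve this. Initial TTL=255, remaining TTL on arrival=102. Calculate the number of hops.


Given: initial TTL = 255, received TTL = 102
Hops = initial TTL - received TTL
Hops = 255 - 102 = 153

153


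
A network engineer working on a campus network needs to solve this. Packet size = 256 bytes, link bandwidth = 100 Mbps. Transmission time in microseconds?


Given: packet = 256 bytes, bandwidth = 100 Mbps
Packet in bits = 256 * 8 = 2048 bits
Bandwidth = 100 * 10^6 = 100000000 bps
Time = 2048 / 100000000 seconds
Time in us = 2048 * 10^6 / 100000000 = 20.48

20.48


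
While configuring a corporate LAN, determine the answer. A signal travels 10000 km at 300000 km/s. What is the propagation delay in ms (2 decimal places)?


Given: distance = 10000 km, speed = 300000 km/s
Delay = distance / speed = 10000 / 300000 seconds
Delay in ms = 10000 * 1000 / 300000
Delay = 33.3333 ms
Rounded to 2 dp = 33.33 ms

33.33


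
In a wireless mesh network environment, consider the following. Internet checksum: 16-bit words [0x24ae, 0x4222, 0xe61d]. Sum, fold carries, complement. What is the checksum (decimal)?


Given words: [0x24ae, 0x4222, 0xe61d]
Step 1: Sum all words
Raw sum = 9390 + 16930 + 58909 = 85229
Step 2: Fold carry: (19693 + 1) = 19694
One's complement = ~19694 & 0xFFFF = 45841

45841


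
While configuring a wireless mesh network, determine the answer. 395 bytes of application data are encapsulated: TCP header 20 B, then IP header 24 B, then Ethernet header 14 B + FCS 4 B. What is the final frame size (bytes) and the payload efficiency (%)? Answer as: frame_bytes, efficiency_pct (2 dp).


TCP segment = 395 + 20 = 415 B
IP packet = 415 + 24 = 439 B
Ethernet frame = 439 + 14 + 4 = 457 B
Efficiency = app / frame = 395 / 457 = 0.864333 = 86.4333% -> 86.43% (2 dp)

457, 86.43


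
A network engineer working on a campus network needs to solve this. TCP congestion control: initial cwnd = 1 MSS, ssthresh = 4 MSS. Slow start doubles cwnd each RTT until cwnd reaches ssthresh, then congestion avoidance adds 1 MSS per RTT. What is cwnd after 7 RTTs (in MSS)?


RTT 0: cwnd = 1 MSS (initial)
RTT 1: cwnd = 2 MSS (slow start, doubled)
RTT 2: cwnd = 4 MSS (slow start, doubled)
RTT 3: cwnd = 5 MSS (congestion avoidance, +1)
RTT 4: cwnd = 6 MSS (congestion avoidance, +1)
RTT 5: cwnd = 7 MSS (congestion avoidance, +1)
RTT 6: cwnd = 8 MSS (congestion avoidance, +1)
RTT 7: cwnd = 9 MSS (congestion avoidance, +1)

9


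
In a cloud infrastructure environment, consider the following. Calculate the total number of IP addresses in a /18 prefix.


Given: CIDR prefix /18
Host bits = 32 - 18 = 14
Total addresses = 2^14 = 16384

16384


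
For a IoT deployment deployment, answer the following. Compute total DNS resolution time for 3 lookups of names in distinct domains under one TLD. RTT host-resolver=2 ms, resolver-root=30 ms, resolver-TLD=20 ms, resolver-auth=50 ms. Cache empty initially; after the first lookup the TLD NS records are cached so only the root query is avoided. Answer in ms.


Lookup 1 (cold cache): local + root + TLD + auth = 2 + 30 + 20 + 50 = 102 ms
Lookups 2..3 (TLD NS cached -> skip root; new domain -> still ask TLD and auth): local + TLD + auth = 2 + 20 + 50 = 72 ms each
Remaining 2 lookups: 2 * 72 = 144 ms
Total = 102 + 144 = 246 ms

246


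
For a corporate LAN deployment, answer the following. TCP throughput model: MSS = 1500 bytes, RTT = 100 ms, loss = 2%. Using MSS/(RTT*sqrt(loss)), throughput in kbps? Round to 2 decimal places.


Given: MSS = 1500 bytes, RTT = 100 ms, loss = 2%
RTT in seconds = 100 / 1000 = 0.1
Loss rate = 2% = 0.02
sqrt(loss) = sqrt(0.02) = 0.141421356237
Throughput (bytes/s) = 1500 / (0.1 * 0.141421356237) = 106066.0172
Throughput (kbps) = 106066.0172 * 8 / 1000 = 848.528137 -> 848.53 kbps (2 dp)

848.53


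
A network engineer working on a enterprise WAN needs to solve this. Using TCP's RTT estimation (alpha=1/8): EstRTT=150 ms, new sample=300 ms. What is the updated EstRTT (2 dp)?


Given: EstRTT = 150 ms, SampleRTT = 300 ms, alpha = 1/8
New EstRTT = (1 - alpha) * EstRTT + alpha * SampleRTT
(7/8) * 150 = 131.25
(1/8) * 300 = 37.5
New EstRTT = 131.25 + 37.5 = 168.75 ms -> 168.75 ms (2 dp)

168.75


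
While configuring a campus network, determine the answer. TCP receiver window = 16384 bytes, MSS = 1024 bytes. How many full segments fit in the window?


Given: RWND = 16384 bytes, MSS = 1024 bytes
Full segments = floor(RWND / MSS)
Full segments = floor(16384 / 1024)
Full segments = floor(16.0) = 16

16


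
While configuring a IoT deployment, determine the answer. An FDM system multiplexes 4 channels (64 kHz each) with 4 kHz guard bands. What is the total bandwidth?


Given: 4 channels, 64 kHz each, guard = 4 kHz
Channel bandwidth = 4 * 64 = 256 kHz
Guard bands = 3 gaps * 4 kHz = 12 kHz
Total = 256 + 12 = 268 kHz

268


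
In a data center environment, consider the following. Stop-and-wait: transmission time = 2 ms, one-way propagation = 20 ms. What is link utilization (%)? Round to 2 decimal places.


Given: Ttrans = 2 ms, Tprop = 20 ms
RTT = 2 * Tprop = 2 * 20 = 40 ms
U = Ttrans / (Ttrans + RTT)
U = 2 / (2 + 40)
U = 2 / 42 = 0.047619
U% = 4.76%

4.76


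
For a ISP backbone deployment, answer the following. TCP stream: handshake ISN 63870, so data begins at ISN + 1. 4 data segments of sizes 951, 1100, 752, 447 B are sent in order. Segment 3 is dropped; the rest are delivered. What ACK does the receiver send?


SYN uses sequence number 63870; first data byte = ISN + 1 = 63871.
Segment 1: SEQ = 63871, len = 951 B, covers [63871, 64821]
Segment 2: SEQ = 64822, len = 1100 B, covers [64822, 65921]
Segment 3: SEQ = 65922, len = 752 B, covers [65922, 66673] [LOST]
Segment 4: SEQ = 66674, len = 447 B, covers [66674, 67120]
In-order data received: bytes [63871, 65921] (segments 1..2).
Segment 3 missing -> gap begins at byte 65922; later segments buffered out of order.
Cumulative ACK = next expected in-order byte = 63871 + 951 + 1100 = 65922

65922


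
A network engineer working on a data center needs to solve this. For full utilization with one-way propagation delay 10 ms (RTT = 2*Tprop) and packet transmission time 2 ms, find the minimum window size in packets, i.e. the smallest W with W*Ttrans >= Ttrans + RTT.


Given: Ttrans = 2 ms, RTT = 20 ms (= 2 * Tprop, Tprop = 10 ms)
Time until first ACK returns = Ttrans + RTT = 2 + 20 = 22 ms
Need W * Ttrans >= Ttrans + RTT  ->  W >= (Ttrans + RTT) / Ttrans
(Ttrans + RTT) / Ttrans = 22 / 2 = 11
W_min = ceil(11) = 11

11


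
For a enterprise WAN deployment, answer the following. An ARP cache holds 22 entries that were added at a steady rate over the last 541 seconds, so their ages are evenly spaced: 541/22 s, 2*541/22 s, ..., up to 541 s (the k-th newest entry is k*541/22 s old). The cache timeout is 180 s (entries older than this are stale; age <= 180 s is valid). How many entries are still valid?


Ages are k * 541/22 s for k = 1..22 (spacing = 24.5909 s).
Entry k is valid iff k * 541/22 <= 180 iff k <= 22 * 180 / 541 = 7.3198
n_valid = floor(7.3198) = 7
(n_stale = 22 - 7 = 15)

7


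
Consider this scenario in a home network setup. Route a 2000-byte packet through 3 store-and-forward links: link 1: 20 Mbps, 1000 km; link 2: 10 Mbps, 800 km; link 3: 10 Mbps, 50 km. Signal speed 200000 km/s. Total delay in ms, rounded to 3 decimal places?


Packet = 2000 bytes = 16000 bits. Store-and-forward: sum (t_trans + t_prop) per link.
Link 1: t_trans = 16000/(20*10^6) s = 0.8000 ms; t_prop = 1000/200000 s = 5.0000 ms; subtotal = 5.8000 ms
Link 2: t_trans = 16000/(10*10^6) s = 1.6000 ms; t_prop = 800/200000 s = 4.0000 ms; subtotal = 5.6000 ms
Link 3: t_trans = 16000/(10*10^6) s = 1.6000 ms; t_prop = 50/200000 s = 0.2500 ms; subtotal = 1.8500 ms
End-to-end = 5.8000 + 5.6000 + 1.8500 = 13.2500 ms -> 13.250 ms (3 dp)

13.250


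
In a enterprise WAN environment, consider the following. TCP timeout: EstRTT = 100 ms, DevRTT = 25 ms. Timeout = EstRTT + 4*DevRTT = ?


Given: EstRTT = 100 ms, DevRTT = 25 ms
Timeout = EstRTT + 4 * DevRTT
4 * DevRTT = 4 * 25 = 100
Timeout = 100 + 100 = 200 ms

200


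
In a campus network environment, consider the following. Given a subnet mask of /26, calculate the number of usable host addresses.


Given: subnet mask /26
Host bits = 32 - 26 = 6
Total addresses = 2^6 = 64
Usable hosts = 64 - 2 (network + broadcast) = 62

62


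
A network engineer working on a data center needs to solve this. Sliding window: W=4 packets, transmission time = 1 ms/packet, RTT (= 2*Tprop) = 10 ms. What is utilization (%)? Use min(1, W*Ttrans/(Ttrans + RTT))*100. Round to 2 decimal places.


Given: W = 4, Ttrans = 1 ms, RTT = 10 ms (= 2 * Tprop, Tprop = 5 ms)
Cycle time = Ttrans + RTT = 1 + 10 = 11 ms (first packet sent until its ACK returns)
W * Ttrans = 4 * 1 = 4 ms of sending per cycle
W * Ttrans / (Ttrans + RTT) = 4 / 11 = 0.363636
U = min(1, 0.363636) = 0.363636
U% = 36.36%

36.36


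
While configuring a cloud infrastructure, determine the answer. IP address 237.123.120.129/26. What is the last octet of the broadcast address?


Given: IP = 237.123.120.129, prefix = /26
Host bits = 32 - 26 = 6
Network last octet = 129 AND mask = 128
Host part size = 2^6 - 1 = 63
Broadcast last octet = 128 OR 63 = 191

191


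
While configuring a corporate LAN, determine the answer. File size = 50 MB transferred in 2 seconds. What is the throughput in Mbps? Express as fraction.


Given: file = 50 MB, time = 2 s
File in Mb = 50 * 8 = 400 Mb
Throughput = 400 / 2 Mbps
Throughput = 200 Mbps

200


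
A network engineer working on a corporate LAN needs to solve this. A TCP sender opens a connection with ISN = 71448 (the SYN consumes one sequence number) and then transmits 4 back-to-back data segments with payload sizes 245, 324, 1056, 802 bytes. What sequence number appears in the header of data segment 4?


The SYN occupies sequence number ISN = 71448, so the first data byte is ISN + 1 = 71449.
SEQ of data segment i = (ISN + 1) + sum of payload sizes of segments 1..i-1.
Segment 1: SEQ = 71449, payload = 245 bytes
Segment 2: SEQ = 71694, payload = 324 bytes
Segment 3: SEQ = 72018, payload = 1056 bytes
Segment 4: SEQ = 73074, payload = 802 bytes
SEQ of segment 4 = 71449 + 245 + 324 + 1056 = 73074

73074


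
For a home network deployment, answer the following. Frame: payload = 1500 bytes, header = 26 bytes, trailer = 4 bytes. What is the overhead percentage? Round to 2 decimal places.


Given: payload = 1500 B, header = 26 B, trailer = 4 B
Overhead bytes = header + trailer = 26 + 4 = 30
Total frame = payload + overhead = 1500 + 30 = 1530
Overhead % = 30 / 1530 * 100 = 1.9608% -> 1.96% (2 dp)

1.96


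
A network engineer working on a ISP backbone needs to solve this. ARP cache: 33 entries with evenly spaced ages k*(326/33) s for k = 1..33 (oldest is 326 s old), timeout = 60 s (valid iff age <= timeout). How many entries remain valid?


Ages are k * 326/33 s for k = 1..33 (spacing = 9.8788 s).
Entry k is valid iff k * 326/33 <= 60 iff k <= 33 * 60 / 326 = 6.0736
n_valid = floor(6.0736) = 6
(n_stale = 33 - 6 = 27)

6


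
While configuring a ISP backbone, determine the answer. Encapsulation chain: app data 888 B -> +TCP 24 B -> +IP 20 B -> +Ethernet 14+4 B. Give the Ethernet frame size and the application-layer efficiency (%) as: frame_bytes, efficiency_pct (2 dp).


TCP segment = 888 + 24 = 912 B
IP packet = 912 + 20 = 932 B
Ethernet frame = 932 + 14 + 4 = 950 B
Efficiency = app / frame = 888 / 950 = 0.934737 = 93.4737% -> 93.47% (2 dp)

950, 93.47


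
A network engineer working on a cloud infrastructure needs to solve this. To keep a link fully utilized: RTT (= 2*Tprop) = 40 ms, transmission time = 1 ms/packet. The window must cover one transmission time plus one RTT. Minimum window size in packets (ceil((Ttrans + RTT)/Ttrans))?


Given: Ttrans = 1 ms, RTT = 40 ms (= 2 * Tprop, Tprop = 20 ms)
Time until first ACK returns = Ttrans + RTT = 1 + 40 = 41 ms
Need W * Ttrans >= Ttrans + RTT  ->  W >= (Ttrans + RTT) / Ttrans
(Ttrans + RTT) / Ttrans = 41 / 1 = 41
W_min = ceil(41) = 41

41


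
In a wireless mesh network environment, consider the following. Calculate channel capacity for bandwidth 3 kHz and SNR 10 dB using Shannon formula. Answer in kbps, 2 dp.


Given: B = 3 kHz, SNR = 10 dB
SNR linear = 10^(10/10) = 10
1 + SNR = 11
log2(11) = 3.4594316186
C = 3 * 1000 * 3.4594316186 = 10378.2949 bps
C = 10.378295 kbps -> 10.38 kbps (2 dp)

10.38


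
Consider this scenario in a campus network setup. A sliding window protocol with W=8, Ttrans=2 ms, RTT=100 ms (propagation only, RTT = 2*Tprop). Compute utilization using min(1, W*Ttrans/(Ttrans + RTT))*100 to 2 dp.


Given: W = 8, Ttrans = 2 ms, RTT = 100 ms (= 2 * Tprop, Tprop = 50 ms)
Cycle time = Ttrans + RTT = 2 + 100 = 102 ms (first packet sent until its ACK returns)
W * Ttrans = 8 * 2 = 16 ms of sending per cycle
W * Ttrans / (Ttrans + RTT) = 16 / 102 = 0.156863
U = min(1, 0.156863) = 0.156863
U% = 15.69%

15.69


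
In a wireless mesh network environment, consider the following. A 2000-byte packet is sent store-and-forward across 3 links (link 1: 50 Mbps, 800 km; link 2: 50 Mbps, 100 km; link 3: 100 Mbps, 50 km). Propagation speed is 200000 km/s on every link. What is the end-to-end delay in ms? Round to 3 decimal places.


Packet = 2000 bytes = 16000 bits. Store-and-forward: sum (t_trans + t_prop) per link.
Link 1: t_trans = 16000/(50*10^6) s = 0.3200 ms; t_prop = 800/200000 s = 4.0000 ms; subtotal = 4.3200 ms
Link 2: t_trans = 16000/(50*10^6) s = 0.3200 ms; t_prop = 100/200000 s = 0.5000 ms; subtotal = 0.8200 ms
Link 3: t_trans = 16000/(100*10^6) s = 0.1600 ms; t_prop = 50/200000 s = 0.2500 ms; subtotal = 0.4100 ms
End-to-end = 4.3200 + 0.8200 + 0.4100 = 5.5500 ms -> 5.550 ms (3 dp)

5.550


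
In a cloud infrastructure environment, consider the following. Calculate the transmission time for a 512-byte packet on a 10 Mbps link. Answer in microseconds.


Given: packet = 512 bytes, bandwidth = 10 Mbps
Packet in bits = 512 * 8 = 4096 bits
Bandwidth = 10 * 10^6 = 10000000 bps
Time = 4096 / 10000000 seconds
Time in us = 4096 * 10^6 / 10000000 = 409.6

409.6


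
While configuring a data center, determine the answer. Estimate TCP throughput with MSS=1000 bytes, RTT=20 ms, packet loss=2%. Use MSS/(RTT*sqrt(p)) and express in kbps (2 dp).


Given: MSS = 1000 bytes, RTT = 20 ms, loss = 2%
RTT in seconds = 20 / 1000 = 0.02
Loss rate = 2% = 0.02
sqrt(loss) = sqrt(0.02) = 0.141421356237
Throughput (bytes/s) = 1000 / (0.02 * 0.141421356237) = 353553.3906
Throughput (kbps) = 353553.3906 * 8 / 1000 = 2828.427125 -> 2828.43 kbps (2 dp)

2828.43


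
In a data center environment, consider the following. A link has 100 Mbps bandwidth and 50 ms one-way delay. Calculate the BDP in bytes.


Given: bandwidth = 100 Mbps, delay = 50 ms
BDP in bits = 100 * 10^6 * 50 / 1000
BDP in bits = 5000000
BDP in bytes = 5000000 / 8 = 625000

625000


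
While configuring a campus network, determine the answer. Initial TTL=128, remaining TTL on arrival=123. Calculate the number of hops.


Given: initial TTL = 128, received TTL = 123
Hops = initial TTL - received TTL
Hops = 128 - 123 = 5

5


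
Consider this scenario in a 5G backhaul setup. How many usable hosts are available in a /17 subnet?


Given: subnet mask /17
Host bits = 32 - 17 = 15
Total addresses = 2^15 = 32768
Usable hosts = 32768 - 2 (network + broadcast) = 32766

32766


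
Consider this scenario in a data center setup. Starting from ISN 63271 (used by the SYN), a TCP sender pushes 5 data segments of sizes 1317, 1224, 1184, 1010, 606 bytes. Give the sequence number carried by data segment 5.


The SYN occupies sequence number ISN = 63271, so the first data byte is ISN + 1 = 63272.
SEQ of data segment i = (ISN + 1) + sum of payload sizes of segments 1..i-1.
Segment 1: SEQ = 63272, payload = 1317 bytes
Segment 2: SEQ = 64589, payload = 1224 bytes
Segment 3: SEQ = 65813, payload = 1184 bytes
Segment 4: SEQ = 66997, payload = 1010 bytes
Segment 5: SEQ = 68007, payload = 606 bytes
SEQ of segment 5 = 63272 + 1317 + 1224 + 1184 + 1010 = 68007

68007


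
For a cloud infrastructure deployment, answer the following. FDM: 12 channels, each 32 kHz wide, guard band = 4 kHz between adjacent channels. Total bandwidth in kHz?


Given: 12 channels, 32 kHz each, guard = 4 kHz
Channel bandwidth = 12 * 32 = 384 kHz
Guard bands = 11 gaps * 4 kHz = 44 kHz
Total = 384 + 44 = 428 kHz

428


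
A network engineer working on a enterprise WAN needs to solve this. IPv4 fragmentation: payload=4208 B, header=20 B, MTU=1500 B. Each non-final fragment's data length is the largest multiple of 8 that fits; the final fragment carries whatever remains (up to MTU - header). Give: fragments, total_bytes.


Max data per non-final fragment = floor((MTU - header)/8)*8 = floor((1500 - 20)/8)*8 = floor(1480/8)*8 = 1480 B
Final fragment needs no 8-byte alignment: it can carry up to MTU - header = 1480 B
Non-final fragments needed = ceil((payload - 1480) / 1480) = ceil(2728/1480) = ceil(1.8432) = 2
Number of fragments = 2 + 1 = 3
Fragment sizes (data): 2 * 1480 B + 1248 B (last, 1248 <= 1480 OK)
Total bytes sent = payload + n_frags * header = 4208 + 3*20 = 4208 + 60 = 4268 B

3, 4268


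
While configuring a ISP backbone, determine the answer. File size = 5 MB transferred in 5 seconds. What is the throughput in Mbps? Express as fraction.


Given: file = 5 MB, time = 5 s
File in Mb = 5 * 8 = 40 Mb
Throughput = 40 / 5 Mbps
Throughput = 8 Mbps

8


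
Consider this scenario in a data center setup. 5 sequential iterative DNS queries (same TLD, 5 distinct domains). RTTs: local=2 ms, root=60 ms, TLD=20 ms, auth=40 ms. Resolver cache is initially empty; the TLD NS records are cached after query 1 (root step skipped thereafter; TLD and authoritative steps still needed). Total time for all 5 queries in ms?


Lookup 1 (cold cache): local + root + TLD + auth = 2 + 60 + 20 + 40 = 122 ms
Lookups 2..5 (TLD NS cached -> skip root; new domain -> still ask TLD and auth): local + TLD + auth = 2 + 20 + 40 = 62 ms each
Remaining 4 lookups: 4 * 62 = 248 ms
Total = 122 + 248 = 370 ms

370


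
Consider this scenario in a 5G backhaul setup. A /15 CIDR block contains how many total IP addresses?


Given: CIDR prefix /15
Host bits = 32 - 15 = 17
Total addresses = 2^17 = 131072

131072


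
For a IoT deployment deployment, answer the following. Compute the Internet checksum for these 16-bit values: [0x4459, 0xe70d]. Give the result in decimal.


Given words: [0x4459, 0xe70d]
Step 1: Sum all words
Raw sum = 17497 + 59149 = 76646
Step 2: Fold carry: (11110 + 1) = 11111
One's complement = ~11111 & 0xFFFF = 54424

54424


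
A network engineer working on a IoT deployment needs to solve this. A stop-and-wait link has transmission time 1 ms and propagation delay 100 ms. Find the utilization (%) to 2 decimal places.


Given: Ttrans = 1 ms, Tprop = 100 ms
RTT = 2 * Tprop = 2 * 100 = 200 ms
U = Ttrans / (Ttrans + RTT)
U = 1 / (1 + 200)
U = 1 / 201 = 0.004975
U% = 0.50%

0.50


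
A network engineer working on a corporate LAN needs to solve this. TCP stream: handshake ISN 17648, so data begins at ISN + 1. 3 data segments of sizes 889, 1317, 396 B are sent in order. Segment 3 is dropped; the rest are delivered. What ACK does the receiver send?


SYN uses sequence number 17648; first data byte = ISN + 1 = 17649.
Segment 1: SEQ = 17649, len = 889 B, covers [17649, 18537]
Segment 2: SEQ = 18538, len = 1317 B, covers [18538, 19854]
Segment 3: SEQ = 19855, len = 396 B, covers [19855, 20250] [LOST]
In-order data received: bytes [17649, 19854] (segments 1..2).
Segment 3 missing -> gap begins at byte 19855.
Cumulative ACK = next expected in-order byte = 17649 + 889 + 1317 = 19855

19855


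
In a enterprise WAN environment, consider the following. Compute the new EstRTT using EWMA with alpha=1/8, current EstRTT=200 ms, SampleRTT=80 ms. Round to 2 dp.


Given: EstRTT = 200 ms, SampleRTT = 80 ms, alpha = 1/8
New EstRTT = (1 - alpha) * EstRTT + alpha * SampleRTT
(7/8) * 200 = 175
(1/8) * 80 = 10
New EstRTT = 175 + 10 = 185 ms -> 185.00 ms (2 dp)

185.00


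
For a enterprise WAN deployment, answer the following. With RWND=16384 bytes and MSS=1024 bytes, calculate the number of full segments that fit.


Given: RWND = 16384 bytes, MSS = 1024 bytes
Full segments = floor(RWND / MSS)
Full segments = floor(16384 / 1024)
Full segments = floor(16.0) = 16

16


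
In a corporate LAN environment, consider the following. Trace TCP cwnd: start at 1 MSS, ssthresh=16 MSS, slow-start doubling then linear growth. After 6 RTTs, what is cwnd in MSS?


RTT 0: cwnd = 1 MSS (initial)
RTT 1: cwnd = 2 MSS (slow start, doubled)
RTT 2: cwnd = 4 MSS (slow start, doubled)
RTT 3: cwnd = 8 MSS (slow start, doubled)
RTT 4: cwnd = 16 MSS (slow start, doubled)
RTT 5: cwnd = 17 MSS (congestion avoidance, +1)
RTT 6: cwnd = 18 MSS (congestion avoidance, +1)

18


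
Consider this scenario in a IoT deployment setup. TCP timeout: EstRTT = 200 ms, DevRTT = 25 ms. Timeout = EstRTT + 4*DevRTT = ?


Given: EstRTT = 200 ms, DevRTT = 25 ms
Timeout = EstRTT + 4 * DevRTT
4 * DevRTT = 4 * 25 = 100
Timeout = 200 + 100 = 300 ms

300


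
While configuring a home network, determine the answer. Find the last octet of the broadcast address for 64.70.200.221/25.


Given: IP = 64.70.200.221, prefix = /25
Host bits = 32 - 25 = 7
Network last octet = 221 AND mask = 128
Host part size = 2^7 - 1 = 127
Broadcast last octet = 128 OR 127 = 255

255


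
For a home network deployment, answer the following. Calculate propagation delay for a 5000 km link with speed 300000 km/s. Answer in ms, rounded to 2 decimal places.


Given: distance = 5000 km, speed = 300000 km/s
Delay = distance / speed = 5000 / 300000 seconds
Delay in ms = 5000 * 1000 / 300000
Delay = 16.6667 ms
Rounded to 2 dp = 16.67 ms

16.67


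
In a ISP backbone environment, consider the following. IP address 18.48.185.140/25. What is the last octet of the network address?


Given: IP = 18.48.185.140, prefix = /25
Subnet mask = 255.255.255.128
Last octet of IP: 140
Last octet of mask: 128
Network last octet = 140 AND 128 = 128

128


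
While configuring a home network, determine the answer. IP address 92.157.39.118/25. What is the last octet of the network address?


Given: IP = 92.157.39.118, prefix = /25
Subnet mask = 255.255.255.128
Last octet of IP: 118
Last octet of mask: 128
Network last octet = 118 AND 128 = 0

0


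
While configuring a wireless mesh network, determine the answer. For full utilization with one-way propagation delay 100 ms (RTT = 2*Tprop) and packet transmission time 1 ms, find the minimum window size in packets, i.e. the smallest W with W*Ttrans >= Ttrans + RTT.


Given: Ttrans = 1 ms, RTT = 200 ms (= 2 * Tprop, Tprop = 100 ms)
Time until first ACK returns = Ttrans + RTT = 1 + 200 = 201 ms
Need W * Ttrans >= Ttrans + RTT  ->  W >= (Ttrans + RTT) / Ttrans
(Ttrans + RTT) / Ttrans = 201 / 1 = 201
W_min = ceil(201) = 201

201


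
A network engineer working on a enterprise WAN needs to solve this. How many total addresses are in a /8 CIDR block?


Given: CIDR prefix /8
Host bits = 32 - 8 = 24
Total addresses = 2^24 = 16777216

16777216


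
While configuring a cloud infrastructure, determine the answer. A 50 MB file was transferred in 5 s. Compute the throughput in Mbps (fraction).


Given: file = 50 MB, time = 5 s
File in Mb = 50 * 8 = 400 Mb
Throughput = 400 / 5 Mbps
Throughput = 80 Mbps

80


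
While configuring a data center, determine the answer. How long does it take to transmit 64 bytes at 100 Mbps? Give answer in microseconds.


Given: packet = 64 bytes, bandwidth = 100 Mbps
Packet in bits = 64 * 8 = 512 bits
Bandwidth = 100 * 10^6 = 100000000 bps
Time = 512 / 100000000 seconds
Time in us = 512 * 10^6 / 100000000 = 5.12

5.12


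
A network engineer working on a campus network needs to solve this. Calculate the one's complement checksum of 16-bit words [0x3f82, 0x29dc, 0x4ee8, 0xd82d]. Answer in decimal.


Given words: [0x3f82, 0x29dc, 0x4ee8, 0xd82d]
Step 1: Sum all words
Raw sum = 16258 + 10716 + 20200 + 55341 = 102515
Step 2: Fold carry: (36979 + 1) = 36980
One's complement = ~36980 & 0xFFFF = 28555

28555


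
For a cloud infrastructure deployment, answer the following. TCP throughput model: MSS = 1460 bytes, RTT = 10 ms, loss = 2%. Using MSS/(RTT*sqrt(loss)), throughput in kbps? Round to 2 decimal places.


Given: MSS = 1460 bytes, RTT = 10 ms, loss = 2%
RTT in seconds = 10 / 1000 = 0.01
Loss rate = 2% = 0.02
sqrt(loss) = sqrt(0.02) = 0.141421356237
Throughput (bytes/s) = 1460 / (0.01 * 0.141421356237) = 1032375.9005
Throughput (kbps) = 1032375.9005 * 8 / 1000 = 8259.007204 -> 8259.01 kbps (2 dp)

8259.01


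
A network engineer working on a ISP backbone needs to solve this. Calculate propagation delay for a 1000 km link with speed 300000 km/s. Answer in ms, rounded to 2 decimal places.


Given: distance = 1000 km, speed = 300000 km/s
Delay = distance / speed = 1000 / 300000 seconds
Delay in ms = 1000 * 1000 / 300000
Delay = 3.3333 ms
Rounded to 2 dp = 3.33 ms

3.33


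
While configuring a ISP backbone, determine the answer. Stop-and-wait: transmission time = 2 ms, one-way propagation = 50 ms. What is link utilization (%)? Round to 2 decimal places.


Given: Ttrans = 2 ms, Tprop = 50 ms
RTT = 2 * Tprop = 2 * 50 = 100 ms
U = Ttrans / (Ttrans + RTT)
U = 2 / (2 + 100)
U = 2 / 102 = 0.019608
U% = 1.96%

1.96


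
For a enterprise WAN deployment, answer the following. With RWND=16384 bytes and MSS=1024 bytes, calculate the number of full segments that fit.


Given: RWND = 16384 bytes, MSS = 1024 bytes
Full segments = floor(RWND / MSS)
Full segments = floor(16384 / 1024)
Full segments = floor(16.0) = 16

16


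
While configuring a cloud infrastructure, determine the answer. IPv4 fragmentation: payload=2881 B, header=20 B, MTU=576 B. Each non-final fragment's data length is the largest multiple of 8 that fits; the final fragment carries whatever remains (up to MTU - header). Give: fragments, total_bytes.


Max data per non-final fragment = floor((MTU - header)/8)*8 = floor((576 - 20)/8)*8 = floor(556/8)*8 = 552 B
Final fragment needs no 8-byte alignment: it can carry up to MTU - header = 556 B
Non-final fragments needed = ceil((payload - 556) / 552) = ceil(2325/552) = ceil(4.2120) = 5
Number of fragments = 5 + 1 = 6
Fragment sizes (data): 5 * 552 B + 121 B (last, 121 <= 556 OK)
Total bytes sent = payload + n_frags * header = 2881 + 6*20 = 2881 + 120 = 3001 B

6, 3001


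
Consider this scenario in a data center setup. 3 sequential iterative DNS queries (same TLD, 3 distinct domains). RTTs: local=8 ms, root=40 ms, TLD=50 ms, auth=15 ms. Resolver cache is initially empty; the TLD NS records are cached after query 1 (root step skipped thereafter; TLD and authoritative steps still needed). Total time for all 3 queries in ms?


Lookup 1 (cold cache): local + root + TLD + auth = 8 + 40 + 50 + 15 = 113 ms
Lookups 2..3 (TLD NS cached -> skip root; new domain -> still ask TLD and auth): local + TLD + auth = 8 + 50 + 15 = 73 ms each
Remaining 2 lookups: 2 * 73 = 146 ms
Total = 113 + 146 = 259 ms

259


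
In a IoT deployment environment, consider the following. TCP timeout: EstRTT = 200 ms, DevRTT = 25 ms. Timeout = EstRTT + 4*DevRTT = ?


Given: EstRTT = 200 ms, DevRTT = 25 ms
Timeout = EstRTT + 4 * DevRTT
4 * DevRTT = 4 * 25 = 100
Timeout = 200 + 100 = 300 ms

300


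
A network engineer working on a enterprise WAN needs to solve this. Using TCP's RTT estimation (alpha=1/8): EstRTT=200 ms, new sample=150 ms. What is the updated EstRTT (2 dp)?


Given: EstRTT = 200 ms, SampleRTT = 150 ms, alpha = 1/8
New EstRTT = (1 - alpha) * EstRTT + alpha * SampleRTT
(7/8) * 200 = 175
(1/8) * 150 = 18.75
New EstRTT = 175 + 18.75 = 193.75 ms -> 193.75 ms (2 dp)

193.75


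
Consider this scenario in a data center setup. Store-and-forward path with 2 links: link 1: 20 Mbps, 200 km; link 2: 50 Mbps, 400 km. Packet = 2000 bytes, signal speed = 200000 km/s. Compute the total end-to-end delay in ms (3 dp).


Packet = 2000 bytes = 16000 bits. Store-and-forward: sum (t_trans + t_prop) per link.
Link 1: t_trans = 16000/(20*10^6) s = 0.8000 ms; t_prop = 200/200000 s = 1.0000 ms; subtotal = 1.8000 ms
Link 2: t_trans = 16000/(50*10^6) s = 0.3200 ms; t_prop = 400/200000 s = 2.0000 ms; subtotal = 2.3200 ms
End-to-end = 1.8000 + 2.3200 = 4.1200 ms -> 4.120 ms (3 dp)

4.120


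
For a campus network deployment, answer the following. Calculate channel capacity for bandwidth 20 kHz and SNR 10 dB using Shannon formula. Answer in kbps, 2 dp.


Given: B = 20 kHz, SNR = 10 dB
SNR linear = 10^(10/10) = 10
1 + SNR = 11
log2(11) = 3.4594316186
C = 20 * 1000 * 3.4594316186 = 69188.6324 bps
C = 69.188632 kbps -> 69.19 kbps (2 dp)

69.19


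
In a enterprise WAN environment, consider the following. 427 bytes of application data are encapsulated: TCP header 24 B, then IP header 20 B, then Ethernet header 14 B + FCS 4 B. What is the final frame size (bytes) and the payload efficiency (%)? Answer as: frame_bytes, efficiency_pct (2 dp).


TCP segment = 427 + 24 = 451 B
IP packet = 451 + 20 = 471 B
Ethernet frame = 471 + 14 + 4 = 489 B
Efficiency = app / frame = 427 / 489 = 0.873211 = 87.3211% -> 87.32% (2 dp)

489, 87.32


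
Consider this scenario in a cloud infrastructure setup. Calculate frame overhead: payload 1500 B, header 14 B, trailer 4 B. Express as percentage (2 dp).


Given: payload = 1500 B, header = 14 B, trailer = 4 B
Overhead bytes = header + trailer = 14 + 4 = 18
Total frame = payload + overhead = 1500 + 18 = 1518
Overhead % = 18 / 1518 * 100 = 1.1858% -> 1.19% (2 dp)

1.19


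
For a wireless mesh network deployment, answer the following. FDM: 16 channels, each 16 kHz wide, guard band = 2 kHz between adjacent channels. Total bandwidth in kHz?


Given: 16 channels, 16 kHz each, guard = 2 kHz
Channel bandwidth = 16 * 16 = 256 kHz
Guard bands = 15 gaps * 2 kHz = 30 kHz
Total = 256 + 30 = 286 kHz

286


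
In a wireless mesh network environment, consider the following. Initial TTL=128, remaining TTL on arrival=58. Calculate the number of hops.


Given: initial TTL = 128, received TTL = 58
Hops = initial TTL - received TTL
Hops = 128 - 58 = 70

70


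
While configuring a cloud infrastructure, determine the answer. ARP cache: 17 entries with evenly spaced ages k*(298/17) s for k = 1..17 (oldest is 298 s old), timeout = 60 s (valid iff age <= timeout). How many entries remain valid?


Ages are k * 298/17 s for k = 1..17 (spacing = 17.5294 s).
Entry k is valid iff k * 298/17 <= 60 iff k <= 17 * 60 / 298 = 3.4228
n_valid = floor(3.4228) = 3
(n_stale = 17 - 3 = 14)

3


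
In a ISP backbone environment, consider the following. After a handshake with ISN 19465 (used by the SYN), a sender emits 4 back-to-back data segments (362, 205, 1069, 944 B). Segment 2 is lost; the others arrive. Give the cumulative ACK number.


SYN uses sequence number 19465; first data byte = ISN + 1 = 19466.
Segment 1: SEQ = 19466, len = 362 B, covers [19466, 19827]
Segment 2: SEQ = 19828, len = 205 B, covers [19828, 20032] [LOST]
Segment 3: SEQ = 20033, len = 1069 B, covers [20033, 21101]
Segment 4: SEQ = 21102, len = 944 B, covers [21102, 22045]
In-order data received: bytes [19466, 19827] (segments 1..1).
Segment 2 missing -> gap begins at byte 19828; later segments buffered out of order.
Cumulative ACK = next expected in-order byte = 19466 + 362 = 19828

19828


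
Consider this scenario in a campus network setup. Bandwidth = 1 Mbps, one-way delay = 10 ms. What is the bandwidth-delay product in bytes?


Given: bandwidth = 1 Mbps, delay = 10 ms
BDP in bits = 1 * 10^6 * 10 / 1000
BDP in bits = 10000
BDP in bytes = 10000 / 8 = 1250

1250


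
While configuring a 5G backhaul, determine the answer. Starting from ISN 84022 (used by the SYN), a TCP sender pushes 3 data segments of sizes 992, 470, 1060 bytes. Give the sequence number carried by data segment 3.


The SYN occupies sequence number ISN = 84022, so the first data byte is ISN + 1 = 84023.
SEQ of data segment i = (ISN + 1) + sum of payload sizes of segments 1..i-1.
Segment 1: SEQ = 84023, payload = 992 bytes
Segment 2: SEQ = 85015, payload = 470 bytes
Segment 3: SEQ = 85485, payload = 1060 bytes
SEQ of segment 3 = 84023 + 992 + 470 = 85485

85485


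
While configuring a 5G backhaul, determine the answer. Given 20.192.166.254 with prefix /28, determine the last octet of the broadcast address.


Given: IP = 20.192.166.254, prefix = /28
Host bits = 32 - 28 = 4
Network last octet = 254 AND mask = 240
Host part size = 2^4 - 1 = 15
Broadcast last octet = 240 OR 15 = 255

255


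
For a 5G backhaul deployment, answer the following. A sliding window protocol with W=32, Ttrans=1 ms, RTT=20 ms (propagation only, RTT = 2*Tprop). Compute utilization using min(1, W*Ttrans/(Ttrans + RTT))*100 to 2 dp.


Given: W = 32, Ttrans = 1 ms, RTT = 20 ms (= 2 * Tprop, Tprop = 10 ms)
Cycle time = Ttrans + RTT = 1 + 20 = 21 ms (first packet sent until its ACK returns)
W * Ttrans = 32 * 1 = 32 ms of sending per cycle
W * Ttrans / (Ttrans + RTT) = 32 / 21 = 1.523810
U = min(1, 1.523810) = 1.000000
U% = 100.00%

100.00


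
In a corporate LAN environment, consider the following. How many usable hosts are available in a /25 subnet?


Given: subnet mask /25
Host bits = 32 - 25 = 7
Total addresses = 2^7 = 128
Usable hosts = 128 - 2 (network + broadcast) = 126

126


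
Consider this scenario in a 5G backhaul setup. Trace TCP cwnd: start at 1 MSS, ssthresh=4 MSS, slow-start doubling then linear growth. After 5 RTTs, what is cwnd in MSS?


RTT 0: cwnd = 1 MSS (initial)
RTT 1: cwnd = 2 MSS (slow start, doubled)
RTT 2: cwnd = 4 MSS (slow start, doubled)
RTT 3: cwnd = 5 MSS (congestion avoidance, +1)
RTT 4: cwnd = 6 MSS (congestion avoidance, +1)
RTT 5: cwnd = 7 MSS (congestion avoidance, +1)

7


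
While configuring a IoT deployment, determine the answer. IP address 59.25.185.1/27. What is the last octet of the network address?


Given: IP = 59.25.185.1, prefix = /27
Subnet mask = 255.255.255.224
Last octet of IP: 1
Last octet of mask: 224
Network last octet = 1 AND 224 = 0

0


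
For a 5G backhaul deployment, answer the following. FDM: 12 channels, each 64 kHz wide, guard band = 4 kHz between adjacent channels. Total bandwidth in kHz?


Given: 12 channels, 64 kHz each, guard = 4 kHz
Channel bandwidth = 12 * 64 = 768 kHz
Guard bands = 11 gaps * 4 kHz = 44 kHz
Total = 768 + 44 = 812 kHz

812


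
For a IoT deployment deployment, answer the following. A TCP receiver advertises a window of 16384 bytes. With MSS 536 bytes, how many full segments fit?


Given: RWND = 16384 bytes, MSS = 536 bytes
Full segments = floor(RWND / MSS)
Full segments = floor(16384 / 536)
Full segments = floor(30.5672) = 30

30


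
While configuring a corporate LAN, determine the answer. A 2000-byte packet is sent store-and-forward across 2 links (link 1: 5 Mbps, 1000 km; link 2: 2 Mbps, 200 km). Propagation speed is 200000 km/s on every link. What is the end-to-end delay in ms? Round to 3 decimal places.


Packet = 2000 bytes = 16000 bits. Store-and-forward: sum (t_trans + t_prop) per link.
Link 1: t_trans = 16000/(5*10^6) s = 3.2000 ms; t_prop = 1000/200000 s = 5.0000 ms; subtotal = 8.2000 ms
Link 2: t_trans = 16000/(2*10^6) s = 8.0000 ms; t_prop = 200/200000 s = 1.0000 ms; subtotal = 9.0000 ms
End-to-end = 8.2000 + 9.0000 = 17.2000 ms -> 17.200 ms (3 dp)

17.200


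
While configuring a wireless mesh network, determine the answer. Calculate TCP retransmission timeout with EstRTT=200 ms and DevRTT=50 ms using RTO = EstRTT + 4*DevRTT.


Given: EstRTT = 200 ms, DevRTT = 50 ms
Timeout = EstRTT + 4 * DevRTT
4 * DevRTT = 4 * 50 = 200
Timeout = 200 + 200 = 400 ms

400


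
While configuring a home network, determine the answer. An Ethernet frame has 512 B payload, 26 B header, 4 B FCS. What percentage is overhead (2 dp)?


Given: payload = 512 B, header = 26 B, trailer = 4 B
Overhead bytes = header + trailer = 26 + 4 = 30
Total frame = payload + overhead = 512 + 30 = 542
Overhead % = 30 / 542 * 100 = 5.5351% -> 5.54% (2 dp)

5.54


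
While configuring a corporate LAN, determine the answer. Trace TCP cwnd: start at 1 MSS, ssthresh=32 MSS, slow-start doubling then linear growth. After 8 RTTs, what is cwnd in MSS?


RTT 0: cwnd = 1 MSS (initial)
RTT 1: cwnd = 2 MSS (slow start, doubled)
RTT 2: cwnd = 4 MSS (slow start, doubled)
RTT 3: cwnd = 8 MSS (slow start, doubled)
RTT 4: cwnd = 16 MSS (slow start, doubled)
RTT 5: cwnd = 32 MSS (slow start, doubled)
RTT 6: cwnd = 33 MSS (congestion avoidance, +1)
RTT 7: cwnd = 34 MSS (congestion avoidance, +1)
RTT 8: cwnd = 35 MSS (congestion avoidance, +1)

35


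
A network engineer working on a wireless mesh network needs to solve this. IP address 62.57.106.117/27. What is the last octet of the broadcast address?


Given: IP = 62.57.106.117, prefix = /27
Host bits = 32 - 27 = 5
Network last octet = 117 AND mask = 96
Host part size = 2^5 - 1 = 31
Broadcast last octet = 96 OR 31 = 127

127


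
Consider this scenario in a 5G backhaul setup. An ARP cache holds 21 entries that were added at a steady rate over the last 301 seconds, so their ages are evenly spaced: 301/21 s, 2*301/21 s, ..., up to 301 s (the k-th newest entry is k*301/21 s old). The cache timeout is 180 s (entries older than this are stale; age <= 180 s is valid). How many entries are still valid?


Ages are k * 301/21 s for k = 1..21 (spacing = 14.3333 s).
Entry k is valid iff k * 301/21 <= 180 iff k <= 21 * 180 / 301 = 12.5581
n_valid = floor(12.5581) = 12
(n_stale = 21 - 12 = 9)

12


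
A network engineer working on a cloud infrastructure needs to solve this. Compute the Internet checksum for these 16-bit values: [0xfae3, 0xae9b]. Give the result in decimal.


Given words: [0xfae3, 0xae9b]
Step 1: Sum all words
Raw sum = 64227 + 44699 = 108926
Step 2: Fold carry: (43390 + 1) = 43391
One's complement = ~43391 & 0xFFFF = 22144

22144


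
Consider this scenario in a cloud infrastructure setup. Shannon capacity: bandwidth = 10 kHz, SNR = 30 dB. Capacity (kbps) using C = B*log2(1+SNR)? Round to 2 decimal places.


Given: B = 10 kHz, SNR = 30 dB
SNR linear = 10^(30/10) = 1000
1 + SNR = 1001
log2(1001) = 9.9672262588
C = 10 * 1000 * 9.9672262588 = 99672.2626 bps
C = 99.672263 kbps -> 99.67 kbps (2 dp)

99.67


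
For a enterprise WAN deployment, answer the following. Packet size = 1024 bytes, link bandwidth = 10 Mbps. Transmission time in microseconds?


Given: packet = 1024 bytes, bandwidth = 10 Mbps
Packet in bits = 1024 * 8 = 8192 bits
Bandwidth = 10 * 10^6 = 10000000 bps
Time = 8192 / 10000000 seconds
Time in us = 8192 * 10^6 / 10000000 = 819.2

819.2


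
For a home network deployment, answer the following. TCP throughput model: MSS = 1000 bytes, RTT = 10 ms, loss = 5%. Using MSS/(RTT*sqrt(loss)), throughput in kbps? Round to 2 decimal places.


Given: MSS = 1000 bytes, RTT = 10 ms, loss = 5%
RTT in seconds = 10 / 1000 = 0.01
Loss rate = 5% = 0.05
sqrt(loss) = sqrt(0.05) = 0.223606797750
Throughput (bytes/s) = 1000 / (0.01 * 0.223606797750) = 447213.5955
Throughput (kbps) = 447213.5955 * 8 / 1000 = 3577.708764 -> 3577.71 kbps (2 dp)

3577.71


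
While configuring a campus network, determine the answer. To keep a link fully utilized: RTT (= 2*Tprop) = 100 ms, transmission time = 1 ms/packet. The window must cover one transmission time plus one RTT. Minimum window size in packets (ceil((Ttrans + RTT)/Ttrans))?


Given: Ttrans = 1 ms, RTT = 100 ms (= 2 * Tprop, Tprop = 50 ms)
Time until first ACK returns = Ttrans + RTT = 1 + 100 = 101 ms
Need W * Ttrans >= Ttrans + RTT  ->  W >= (Ttrans + RTT) / Ttrans
(Ttrans + RTT) / Ttrans = 101 / 1 = 101
W_min = ceil(101) = 101

101


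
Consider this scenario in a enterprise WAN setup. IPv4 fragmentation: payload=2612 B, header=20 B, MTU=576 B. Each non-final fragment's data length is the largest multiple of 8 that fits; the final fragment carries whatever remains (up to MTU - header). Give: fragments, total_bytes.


Max data per non-final fragment = floor((MTU - header)/8)*8 = floor((576 - 20)/8)*8 = floor(556/8)*8 = 552 B
Final fragment needs no 8-byte alignment: it can carry up to MTU - header = 556 B
Non-final fragments needed = ceil((payload - 556) / 552) = ceil(2056/552) = ceil(3.7246) = 4
Number of fragments = 4 + 1 = 5
Fragment sizes (data): 4 * 552 B + 404 B (last, 404 <= 556 OK)
Total bytes sent = payload + n_frags * header = 2612 + 5*20 = 2612 + 100 = 2712 B

5, 2712
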